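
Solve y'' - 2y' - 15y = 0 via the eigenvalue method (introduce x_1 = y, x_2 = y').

Let x_1 = y, x_2 = y'. Then x_1' = x_2 and x_2' = 15x_1 + 2x_2.
A = [[0,1],[15,2]]; det(A-λI) = λ^2 - 2λ - 15.
Eigenvalues λ = -3, 5 with eigenvectors (1,-3), (1,5).

y(t) = c_1e^(-3t) + c_2e^(5t)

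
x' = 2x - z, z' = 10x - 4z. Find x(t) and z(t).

Coefficient matrix A = [[2, -1], [10, -4]].
Characteristic polynomial det(A - λI) = λ^2 + 2λ + 2 = 0.
Eigenvalues λ = -1 ± i (complex conjugate pair).
For λ=-1+i: an eigenvector is (1,3) - i(0,1) = (1, 3 - i).
A real fundamental pair from Re and Im of e^((-1+i)t)v: X_1 = e^(-t)(cos(t)·(1,3) + sin(t)·(0,1)), X_2 = e^(-t)(sin(t)·(1,3) - cos(t)·(0,1)).
General solution: c_1X_1 + c_2X_2.

x(t) = c_1e^(-t)cos(t) + c_2e^(-t)sin(t), z(t) = c_1e^(-t)sin(t) + 3c_1e^(-t)cos(t) + 3c_2e^(-t)sin(t) - c_2e^(-t)cos(t)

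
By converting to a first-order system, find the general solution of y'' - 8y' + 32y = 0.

y(t) = C_1e^(4t)cos(4t) + C_2e^(4t)sin(4t)

Let x_1 = y, x_2 = y'. Then x_1' = x_2 and x_2' = -32x_1 + 8x_2.
A = [[0,1],[-32,8]]; det(A-λI) = λ^2 - 8λ + 32.
Eigenvalues λ = 4 ± 4i.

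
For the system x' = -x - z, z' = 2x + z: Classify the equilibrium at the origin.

center

A = [[-1,-1],[2,1]]; det(A-λI) = λ^2 + 1.
λ = 0 ± i: zero real part.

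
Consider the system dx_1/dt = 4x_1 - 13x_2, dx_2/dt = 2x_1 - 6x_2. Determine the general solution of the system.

Coefficient matrix A = [[4, -13], [2, -6]].
Characteristic polynomial det(A - λI) = λ^2 + 2λ + 2 = 0.
Eigenvalues λ = -1 ± i (complex conjugate pair).
For λ=-1+i: an eigenvector is (-3,-1) - i(-2,-1) = (-3 + 2i, -1 + i).
A real fundamental pair from Re and Im of e^((-1+i)t)v: X_1 = e^(-t)(cos(t)·(-3,-1) + sin(t)·(-2,-1)), X_2 = e^(-t)(sin(t)·(-3,-1) - cos(t)·(-2,-1)).
General solution: C_1X_1 + C_2X_2.

x_1(t) = -2C_1e^(-t)sin(t) - 3C_1e^(-t)cos(t) - 3C_2e^(-t)sin(t) + 2C_2e^(-t)cos(t), x_2(t) = -C_1e^(-t)sin(t) - C_1e^(-t)cos(t) - C_2e^(-t)sin(t) + C_2e^(-t)cos(t)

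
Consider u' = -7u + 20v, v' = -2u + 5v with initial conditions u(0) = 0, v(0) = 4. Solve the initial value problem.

Coefficient matrix A = [[-7, 20], [-2, 5]].
Characteristic polynomial det(A - λI) = λ^2 + 2λ + 5 = 0.
Eigenvalues λ = -1 ± 2i (complex conjugate pair).
For λ=-1+2i: an eigenvector is (3,1) - i(1,0) = (3 - i, 1).
A real fundamental pair from Re and Im of e^((-1+2i)t)v: X_1 = e^(-t)(cos(2t)·(3,1) + sin(2t)·(1,0)), X_2 = e^(-t)(sin(2t)·(3,1) - cos(2t)·(1,0)).
General solution: c_1X_1 + c_2X_2.
Applying u(0)=0, v(0)=4 gives c_1=4, c_2=12.

u(t) = 40e^(-t)sin(2t), v(t) = 12e^(-t)sin(2t) + 4e^(-t)cos(2t)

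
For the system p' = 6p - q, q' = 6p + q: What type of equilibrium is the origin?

A = [[6,-1],[6,1]]; det(A-λI) = λ^2 - 7λ + 12.
λ = 4, 3: both positive.

unstable node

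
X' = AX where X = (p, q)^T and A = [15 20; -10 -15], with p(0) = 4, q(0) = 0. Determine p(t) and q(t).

Coefficient matrix A = [[15, 20], [-10, -15]].
Characteristic polynomial det(A - λI) = λ^2 - 25 = 0.
Eigenvalues λ = -5, 5.
For λ=-5: (A-λI) row 1 is [20, 20], so an eigenvector is (-1, 1).
For λ=5: (A-λI) row 1 is [10, 20], so an eigenvector is (-2, 1).
General solution: C_1e^(-5t)(-1,1) + C_2e^(5t)(-2,1).
Applying p(0)=4, q(0)=0 gives C_1=4, C_2=-4.

p(t) = 8e^(5t) - 4e^(-5t), q(t) = -4e^(5t) + 4e^(-5t)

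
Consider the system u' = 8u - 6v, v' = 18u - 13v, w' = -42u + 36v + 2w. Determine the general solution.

Coefficient matrix A = [[8, -6, 0], [18, -13, 0], [-42, 36, 2]].
det(A - λI) = 0 gives eigenvalues λ = -4, -1, 2.
For λ=-4: eigenvector (1,2,-5).
For λ=-1: eigenvector (-2,-3,8).
For λ=2: eigenvector (0,0,1).
General solution: c_1e^(-4t)(1,2,-5) + c_2e^(-t)(-2,-3,8) + c_3e^(2t)(0,0,1).

u(t) = c_1e^(-4t) - 2c_2e^(-t), v(t) = 2c_1e^(-4t) - 3c_2e^(-t), w(t) = -5c_1e^(-4t) + 8c_2e^(-t) + c_3e^(2t)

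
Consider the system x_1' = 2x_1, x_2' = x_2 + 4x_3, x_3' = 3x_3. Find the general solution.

x_1(t) = K_2e^(2t), x_2(t) = K_1e^(t) + 2K_3e^(3t), x_3(t) = K_3e^(3t)

Coefficient matrix A = [[2, 0, 0], [0, 1, 4], [0, 0, 3]].
det(A - λI) = 0 gives eigenvalues λ = 1, 2, 3.
For λ=1: eigenvector (0,1,0).
For λ=2: eigenvector (1,0,0).
For λ=3: eigenvector (0,2,1).
General solution: K_1e^(t)(0,1,0) + K_2e^(2t)(1,0,0) + K_3e^(3t)(0,2,1).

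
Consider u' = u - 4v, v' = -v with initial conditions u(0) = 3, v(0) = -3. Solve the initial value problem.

u(t) = 9e^(t) - 6e^(-t), v(t) = -3e^(-t)

Coefficient matrix A = [[1, -4], [0, -1]].
Characteristic polynomial det(A - λI) = λ^2 - 1 = 0.
Eigenvalues λ = 1, -1.
For λ=1: (A-λI) row 1 is [0, -4], so an eigenvector is (-1, 0).
For λ=-1: (A-λI) row 1 is [2, -4], so an eigenvector is (-2, -1).
General solution: K_1e^(t)(-1,0) + K_2e^(-t)(-2,-1).
Applying u(0)=3, v(0)=-3 gives K_1=-9, K_2=3.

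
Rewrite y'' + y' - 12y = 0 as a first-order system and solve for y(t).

y(t) = K_1e^(3t) + K_2e^(-4t)

Let x_1 = y, x_2 = y'. Then x_1' = x_2 and x_2' = 12x_1 - x_2.
A = [[0,1],[12,-1]]; det(A-λI) = λ^2 + λ - 12.
Eigenvalues λ = 3, -4 with eigenvectors (1,3), (1,-4).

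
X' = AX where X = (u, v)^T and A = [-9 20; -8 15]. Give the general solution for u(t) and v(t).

Coefficient matrix A = [[-9, 20], [-8, 15]].
Characteristic polynomial det(A - λI) = λ^2 - 6λ + 25 = 0.
Eigenvalues λ = 3 ± 4i (complex conjugate pair).
For λ=3+4i: an eigenvector is (-1,-1) - i(-2,-1) = (-1 + 2i, -1 + i).
A real fundamental pair from Re and Im of e^((3+4i)t)v: X_1 = e^(3t)(cos(4t)·(-1,-1) + sin(4t)·(-2,-1)), X_2 = e^(3t)(sin(4t)·(-1,-1) - cos(4t)·(-2,-1)).
General solution: K_1X_1 + K_2X_2.

u(t) = -2K_1e^(3t)sin(4t) - K_1e^(3t)cos(4t) - K_2e^(3t)sin(4t) + 2K_2e^(3t)cos(4t), v(t) = -K_1e^(3t)sin(4t) - K_1e^(3t)cos(4t) - K_2e^(3t)sin(4t) + K_2e^(3t)cos(4t)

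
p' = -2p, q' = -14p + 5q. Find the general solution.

Coefficient matrix A = [[-2, 0], [-14, 5]].
Characteristic polynomial det(A - λI) = λ^2 - 3λ - 10 = 0.
Eigenvalues λ = -2, 5.
For λ=-2: (A-λI) row 2 is [-14, 7], so an eigenvector is (-1, -2).
For λ=5: (A-λI) row 1 is [-7, 0], so an eigenvector is (0, -1).
General solution: K_1e^(-2t)(-1,-2) + K_2e^(5t)(0,-1).

p(t) = -K_1e^(-2t), q(t) = -2K_1e^(-2t) - K_2e^(5t)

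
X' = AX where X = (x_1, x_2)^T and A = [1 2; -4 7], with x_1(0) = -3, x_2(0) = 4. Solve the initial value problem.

Coefficient matrix A = [[1, 2], [-4, 7]].
Characteristic polynomial det(A - λI) = λ^2 - 8λ + 15 = 0.
Eigenvalues λ = 5, 3.
For λ=5: (A-λI) row 1 is [-4, 2], so an eigenvector is (-1, -2).
For λ=3: (A-λI) row 1 is [-2, 2], so an eigenvector is (-1, -1).
General solution: c_1e^(5t)(-1,-2) + c_2e^(3t)(-1,-1).
Applying x_1(0)=-3, x_2(0)=4 gives c_1=-7, c_2=10.

x_1(t) = 7e^(5t) - 10e^(3t), x_2(t) = 14e^(5t) - 10e^(3t)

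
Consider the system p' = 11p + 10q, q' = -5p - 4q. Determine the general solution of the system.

Coefficient matrix A = [[11, 10], [-5, -4]].
Characteristic polynomial det(A - λI) = λ^2 - 7λ + 6 = 0.
Eigenvalues λ = 1, 6.
For λ=1: (A-λI) row 1 is [10, 10], so an eigenvector is (1, -1).
For λ=6: (A-λI) row 1 is [5, 10], so an eigenvector is (-2, 1).
General solution: C_1e^(t)(1,-1) + C_2e^(6t)(-2,1).

p(t) = C_1e^(t) - 2C_2e^(6t), q(t) = -C_1e^(t) + C_2e^(6t)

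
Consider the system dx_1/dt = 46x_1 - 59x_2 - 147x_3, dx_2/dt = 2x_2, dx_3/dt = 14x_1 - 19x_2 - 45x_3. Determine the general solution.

Coefficient matrix A = [[46, -59, -147], [0, 2, 0], [14, -19, -45]].
det(A - λI) = 0 gives eigenvalues λ = -3, 2, 4.
For λ=-3: eigenvector (3,0,1).
For λ=2: eigenvector (-2,1,-1).
For λ=4: eigenvector (7,0,2).
General solution: K_1e^(-3t)(3,0,1) + K_2e^(2t)(-2,1,-1) + K_3e^(4t)(7,0,2).

x_1(t) = 3K_1e^(-3t) - 2K_2e^(2t) + 7K_3e^(4t), x_2(t) = K_2e^(2t), x_3(t) = K_1e^(-3t) - K_2e^(2t) + 2K_3e^(4t)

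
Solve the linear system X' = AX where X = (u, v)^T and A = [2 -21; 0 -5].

u(t) = c_1e^(2t) + 3c_2e^(-5t), v(t) = c_2e^(-5t)

Coefficient matrix A = [[2, -21], [0, -5]].
Characteristic polynomial det(A - λI) = λ^2 + 3λ - 10 = 0.
Eigenvalues λ = 2, -5.
For λ=2: (A-λI) row 1 is [0, -21], so an eigenvector is (1, 0).
For λ=-5: (A-λI) row 1 is [7, -21], so an eigenvector is (3, 1).
General solution: c_1e^(2t)(1,0) + c_2e^(-5t)(3,1).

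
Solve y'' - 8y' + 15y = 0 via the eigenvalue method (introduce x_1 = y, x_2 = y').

y(t) = c_1e^(5t) + c_2e^(3t)

Let x_1 = y, x_2 = y'. Then x_1' = x_2 and x_2' = -15x_1 + 8x_2.
A = [[0,1],[-15,8]]; det(A-λI) = λ^2 - 8λ + 15.
Eigenvalues λ = 5, 3 with eigenvectors (1,5), (1,3).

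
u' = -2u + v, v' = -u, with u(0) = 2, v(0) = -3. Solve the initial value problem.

Coefficient matrix A = [[-2, 1], [-1, 0]].
Characteristic polynomial det(A - λI) = λ^2 + 2λ + 1 = 0.
Single eigenvalue λ = -1 with algebraic multiplicity 2.
Eigenvector v = (1,1); generalized eigenvector w with (A-λI)w=v is (-1,0).
General solution: e^(-t)[C_1·v + C_2·(t·v + w)].
Applying u(0)=2, v(0)=-3 gives C_1=-3, C_2=-5.

u(t) = -5te^(-t) + 2e^(-t), v(t) = -5te^(-t) - 3e^(-t)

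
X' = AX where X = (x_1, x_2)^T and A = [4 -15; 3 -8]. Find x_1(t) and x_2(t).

x_1(t) = -2c_1e^(-2t)sin(3t) - c_1e^(-2t)cos(3t) - c_2e^(-2t)sin(3t) + 2c_2e^(-2t)cos(3t), x_2(t) = -c_1e^(-2t)sin(3t) + c_2e^(-2t)cos(3t)

Coefficient matrix A = [[4, -15], [3, -8]].
Characteristic polynomial det(A - λI) = λ^2 + 4λ + 13 = 0.
Eigenvalues λ = -2 ± 3i (complex conjugate pair).
For λ=-2+3i: an eigenvector is (-1,0) - i(-2,-1) = (-1 + 2i, 0 + i).
A real fundamental pair from Re and Im of e^((-2+3i)t)v: X_1 = e^(-2t)(cos(3t)·(-1,0) + sin(3t)·(-2,-1)), X_2 = e^(-2t)(sin(3t)·(-1,0) - cos(3t)·(-2,-1)).
General solution: c_1X_1 + c_2X_2.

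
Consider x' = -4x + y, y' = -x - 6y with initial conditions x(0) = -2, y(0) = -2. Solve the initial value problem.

x(t) = -4te^(-5t) - 2e^(-5t), y(t) = 4te^(-5t) - 2e^(-5t)

Coefficient matrix A = [[-4, 1], [-1, -6]].
Characteristic polynomial det(A - λI) = λ^2 + 10λ + 25 = 0.
Single eigenvalue λ = -5 with algebraic multiplicity 2.
Eigenvector v = (1,-1); generalized eigenvector w with (A-λI)w=v is (2,-1).
General solution: e^(-5t)[K_1·v + K_2·(t·v + w)].
Applying x(0)=-2, y(0)=-2 gives K_1=6, K_2=-4.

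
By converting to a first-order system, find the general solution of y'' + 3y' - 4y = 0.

Let x_1 = y, x_2 = y'. Then x_1' = x_2 and x_2' = 4x_1 - 3x_2.
A = [[0,1],[4,-3]]; det(A-λI) = λ^2 + 3λ - 4.
Eigenvalues λ = -4, 1 with eigenvectors (1,-4), (1,1).

y(t) = c_1e^(-4t) + c_2e^(t)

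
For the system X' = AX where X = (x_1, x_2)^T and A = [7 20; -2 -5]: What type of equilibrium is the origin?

unstable spiral

A = [[7,20],[-2,-5]]; det(A-λI) = λ^2 - 2λ + 5.
λ = 1 ± 2i: positive real part.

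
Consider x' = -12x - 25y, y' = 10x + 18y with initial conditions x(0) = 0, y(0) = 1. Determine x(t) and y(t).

Coefficient matrix A = [[-12, -25], [10, 18]].
Characteristic polynomial det(A - λI) = λ^2 - 6λ + 34 = 0.
Eigenvalues λ = 3 ± 5i (complex conjugate pair).
For λ=3+5i: an eigenvector is (2,-1) - i(-1,1) = (2 + i, -1 - i).
A real fundamental pair from Re and Im of e^((3+5i)t)v: X_1 = e^(3t)(cos(5t)·(2,-1) + sin(5t)·(-1,1)), X_2 = e^(3t)(sin(5t)·(2,-1) - cos(5t)·(-1,1)).
General solution: c_1X_1 + c_2X_2.
Applying x(0)=0, y(0)=1 gives c_1=1, c_2=-2.

x(t) = -5e^(3t)sin(5t), y(t) = 3e^(3t)sin(5t) + e^(3t)cos(5t)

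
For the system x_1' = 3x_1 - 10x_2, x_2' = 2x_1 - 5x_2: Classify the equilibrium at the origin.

A = [[3,-10],[2,-5]]; det(A-λI) = λ^2 + 2λ + 5.
λ = -1 ± 2i: negative real part.

stable spiral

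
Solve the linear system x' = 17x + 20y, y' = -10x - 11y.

Coefficient matrix A = [[17, 20], [-10, -11]].
Characteristic polynomial det(A - λI) = λ^2 - 6λ + 13 = 0.
Eigenvalues λ = 3 ± 2i (complex conjugate pair).
For λ=3+2i: an eigenvector is (-1,1) - i(3,-2) = (-1 - 3i, 1 + 2i).
A real fundamental pair from Re and Im of e^((3+2i)t)v: X_1 = e^(3t)(cos(2t)·(-1,1) + sin(2t)·(3,-2)), X_2 = e^(3t)(sin(2t)·(-1,1) - cos(2t)·(3,-2)).
General solution: K_1X_1 + K_2X_2.

x(t) = 3K_1e^(3t)sin(2t) - K_1e^(3t)cos(2t) - K_2e^(3t)sin(2t) - 3K_2e^(3t)cos(2t), y(t) = -2K_1e^(3t)sin(2t) + K_1e^(3t)cos(2t) + K_2e^(3t)sin(2t) + 2K_2e^(3t)cos(2t)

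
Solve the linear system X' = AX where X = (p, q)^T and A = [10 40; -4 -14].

Coefficient matrix A = [[10, 40], [-4, -14]].
Characteristic polynomial det(A - λI) = λ^2 + 4λ + 20 = 0.
Eigenvalues λ = -2 ± 4i (complex conjugate pair).
For λ=-2+4i: an eigenvector is (1,0) - i(3,-1) = (1 - 3i, 0 + i).
A real fundamental pair from Re and Im of e^((-2+4i)t)v: X_1 = e^(-2t)(cos(4t)·(1,0) + sin(4t)·(3,-1)), X_2 = e^(-2t)(sin(4t)·(1,0) - cos(4t)·(3,-1)).
General solution: c_1X_1 + c_2X_2.

p(t) = 3c_1e^(-2t)sin(4t) + c_1e^(-2t)cos(4t) + c_2e^(-2t)sin(4t) - 3c_2e^(-2t)cos(4t), q(t) = -c_1e^(-2t)sin(4t) + c_2e^(-2t)cos(4t)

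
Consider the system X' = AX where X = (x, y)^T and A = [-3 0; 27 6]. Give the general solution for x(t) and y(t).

x(t) = -c_2e^(-3t), y(t) = c_1e^(6t) + 3c_2e^(-3t)

Coefficient matrix A = [[-3, 0], [27, 6]].
Characteristic polynomial det(A - λI) = λ^2 - 3λ - 18 = 0.
Eigenvalues λ = 6, -3.
For λ=6: (A-λI) row 1 is [-9, 0], so an eigenvector is (0, 1).
For λ=-3: (A-λI) row 2 is [27, 9], so an eigenvector is (-1, 3).
General solution: c_1e^(6t)(0,1) + c_2e^(-3t)(-1,3).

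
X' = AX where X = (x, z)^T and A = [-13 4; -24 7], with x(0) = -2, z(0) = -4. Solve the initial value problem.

x(t) = -2e^(-5t), z(t) = -4e^(-5t)

Coefficient matrix A = [[-13, 4], [-24, 7]].
Characteristic polynomial det(A - λI) = λ^2 + 6λ + 5 = 0.
Eigenvalues λ = -1, -5.
For λ=-1: (A-λI) row 1 is [-12, 4], so an eigenvector is (1, 3).
For λ=-5: (A-λI) row 1 is [-8, 4], so an eigenvector is (1, 2).
General solution: C_1e^(-t)(1,3) + C_2e^(-5t)(1,2).
Applying x(0)=-2, z(0)=-4 gives C_1=0, C_2=-2.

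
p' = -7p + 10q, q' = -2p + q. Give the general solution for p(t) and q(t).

Coefficient matrix A = [[-7, 10], [-2, 1]].
Characteristic polynomial det(A - λI) = λ^2 + 6λ + 13 = 0.
Eigenvalues λ = -3 ± 2i (complex conjugate pair).
For λ=-3+2i: an eigenvector is (2,1) - i(1,0) = (2 - i, 1).
A real fundamental pair from Re and Im of e^((-3+2i)t)v: X_1 = e^(-3t)(cos(2t)·(2,1) + sin(2t)·(1,0)), X_2 = e^(-3t)(sin(2t)·(2,1) - cos(2t)·(1,0)).
General solution: K_1X_1 + K_2X_2.

p(t) = K_1e^(-3t)sin(2t) + 2K_1e^(-3t)cos(2t) + 2K_2e^(-3t)sin(2t) - K_2e^(-3t)cos(2t), q(t) = K_1e^(-3t)cos(2t) + K_2e^(-3t)sin(2t)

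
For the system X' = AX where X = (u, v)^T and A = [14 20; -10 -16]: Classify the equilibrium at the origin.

saddle

A = [[14,20],[-10,-16]]; det(A-λI) = λ^2 + 2λ - 24.
λ = -6, 4: opposite signs.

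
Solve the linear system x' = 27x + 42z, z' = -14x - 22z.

Coefficient matrix A = [[27, 42], [-14, -22]].
Characteristic polynomial det(A - λI) = λ^2 - 5λ - 6 = 0.
Eigenvalues λ = -1, 6.
For λ=-1: (A-λI) row 1 is [28, 42], so an eigenvector is (-3, 2).
For λ=6: (A-λI) row 1 is [21, 42], so an eigenvector is (-2, 1).
General solution: C_1e^(-t)(-3,2) + C_2e^(6t)(-2,1).

x(t) = -3C_1e^(-t) - 2C_2e^(6t), z(t) = 2C_1e^(-t) + C_2e^(6t)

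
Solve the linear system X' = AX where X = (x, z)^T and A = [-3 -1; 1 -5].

x(t) = K_1e^(-4t) + K_2te^(-4t), z(t) = K_1e^(-4t) + K_2te^(-4t) - K_2e^(-4t)

Coefficient matrix A = [[-3, -1], [1, -5]].
Characteristic polynomial det(A - λI) = λ^2 + 8λ + 16 = 0.
Single eigenvalue λ = -4 with algebraic multiplicity 2.
Eigenvector v = (1,1); generalized eigenvector w with (A-λI)w=v is (0,-1).
General solution: e^(-4t)[K_1·v + K_2·(t·v + w)].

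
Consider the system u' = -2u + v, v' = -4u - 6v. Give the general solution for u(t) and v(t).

Coefficient matrix A = [[-2, 1], [-4, -6]].
Characteristic polynomial det(A - λI) = λ^2 + 8λ + 16 = 0.
Single eigenvalue λ = -4 with algebraic multiplicity 2.
Eigenvector v = (-1,2); generalized eigenvector w with (A-λI)w=v is (0,-1).
General solution: e^(-4t)[C_1·v + C_2·(t·v + w)].

u(t) = -C_1e^(-4t) - C_2te^(-4t), v(t) = 2C_1e^(-4t) + 2C_2te^(-4t) - C_2e^(-4t)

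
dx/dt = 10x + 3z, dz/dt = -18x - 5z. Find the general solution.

Coefficient matrix A = [[10, 3], [-18, -5]].
Characteristic polynomial det(A - λI) = λ^2 - 5λ + 4 = 0.
Eigenvalues λ = 4, 1.
For λ=4: (A-λI) row 1 is [6, 3], so an eigenvector is (1, -2).
For λ=1: (A-λI) row 1 is [9, 3], so an eigenvector is (-1, 3).
General solution: c_1e^(4t)(1,-2) + c_2e^(t)(-1,3).

x(t) = c_1e^(4t) - c_2e^(t), z(t) = -2c_1e^(4t) + 3c_2e^(t)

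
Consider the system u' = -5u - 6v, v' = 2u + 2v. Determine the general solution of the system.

u(t) = -3c_1e^(-t) - 2c_2e^(-2t), v(t) = 2c_1e^(-t) + c_2e^(-2t)

Coefficient matrix A = [[-5, -6], [2, 2]].
Characteristic polynomial det(A - λI) = λ^2 + 3λ + 2 = 0.
Eigenvalues λ = -1, -2.
For λ=-1: (A-λI) row 1 is [-4, -6], so an eigenvector is (-3, 2).
For λ=-2: (A-λI) row 1 is [-3, -6], so an eigenvector is (-2, 1).
General solution: c_1e^(-t)(-3,2) + c_2e^(-2t)(-2,1).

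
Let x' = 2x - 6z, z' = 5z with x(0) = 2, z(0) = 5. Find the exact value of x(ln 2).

A = [[2,-6],[0,5]]; eigenvalues λ = 2, 5.
Eigenvectors: (1,0) for λ=2, (2,-1) for λ=5.
From the initial condition, c_1 = 12, c_2 = -5.
x(ln 2) = (12)(2^2)(1) + (-5)(2^5)(2) = -272.

-272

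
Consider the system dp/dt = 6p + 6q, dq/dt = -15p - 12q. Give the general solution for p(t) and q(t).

p(t) = K_1e^(-3t)sin(3t) + K_1e^(-3t)cos(3t) + K_2e^(-3t)sin(3t) - K_2e^(-3t)cos(3t), q(t) = -2K_1e^(-3t)sin(3t) - K_1e^(-3t)cos(3t) - K_2e^(-3t)sin(3t) + 2K_2e^(-3t)cos(3t)

Coefficient matrix A = [[6, 6], [-15, -12]].
Characteristic polynomial det(A - λI) = λ^2 + 6λ + 18 = 0.
Eigenvalues λ = -3 ± 3i (complex conjugate pair).
For λ=-3+3i: an eigenvector is (1,-1) - i(1,-2) = (1 - i, -1 + 2i).
A real fundamental pair from Re and Im of e^((-3+3i)t)v: X_1 = e^(-3t)(cos(3t)·(1,-1) + sin(3t)·(1,-2)), X_2 = e^(-3t)(sin(3t)·(1,-1) - cos(3t)·(1,-2)).
General solution: K_1X_1 + K_2X_2.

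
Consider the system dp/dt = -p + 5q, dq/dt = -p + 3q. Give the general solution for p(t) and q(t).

Coefficient matrix A = [[-1, 5], [-1, 3]].
Characteristic polynomial det(A - λI) = λ^2 - 2λ + 2 = 0.
Eigenvalues λ = 1 ± i (complex conjugate pair).
For λ=1+i: an eigenvector is (-2,-1) - i(-1,0) = (-2 + i, -1).
A real fundamental pair from Re and Im of e^((1+i)t)v: X_1 = e^(t)(cos(t)·(-2,-1) + sin(t)·(-1,0)), X_2 = e^(t)(sin(t)·(-2,-1) - cos(t)·(-1,0)).
General solution: C_1X_1 + C_2X_2.

p(t) = -C_1e^(t)sin(t) - 2C_1e^(t)cos(t) - 2C_2e^(t)sin(t) + C_2e^(t)cos(t), q(t) = -C_1e^(t)cos(t) - C_2e^(t)sin(t)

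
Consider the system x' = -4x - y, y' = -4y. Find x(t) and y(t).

Coefficient matrix A = [[-4, -1], [0, -4]].
Characteristic polynomial det(A - λI) = λ^2 + 8λ + 16 = 0.
Single eigenvalue λ = -4 with algebraic multiplicity 2.
Eigenvector v = (1,0); generalized eigenvector w with (A-λI)w=v is (-2,-1).
General solution: e^(-4t)[K_1·v + K_2·(t·v + w)].

x(t) = K_1e^(-4t) + K_2te^(-4t) - 2K_2e^(-4t), y(t) = -K_2e^(-4t)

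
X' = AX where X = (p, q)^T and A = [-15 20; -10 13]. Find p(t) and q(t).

Coefficient matrix A = [[-15, 20], [-10, 13]].
Characteristic polynomial det(A - λI) = λ^2 + 2λ + 5 = 0.
Eigenvalues λ = -1 ± 2i (complex conjugate pair).
For λ=-1+2i: an eigenvector is (-3,-2) - i(1,1) = (-3 - i, -2 - i).
A real fundamental pair from Re and Im of e^((-1+2i)t)v: X_1 = e^(-t)(cos(2t)·(-3,-2) + sin(2t)·(1,1)), X_2 = e^(-t)(sin(2t)·(-3,-2) - cos(2t)·(1,1)).
General solution: K_1X_1 + K_2X_2.

p(t) = K_1e^(-t)sin(2t) - 3K_1e^(-t)cos(2t) - 3K_2e^(-t)sin(2t) - K_2e^(-t)cos(2t), q(t) = K_1e^(-t)sin(2t) - 2K_1e^(-t)cos(2t) - 2K_2e^(-t)sin(2t) - K_2e^(-t)cos(2t)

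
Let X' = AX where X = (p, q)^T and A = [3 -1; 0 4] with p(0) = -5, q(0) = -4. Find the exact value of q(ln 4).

-1024

A = [[3,-1],[0,4]]; eigenvalues λ = 4, 3.
Eigenvectors: (-1,1) for λ=4, (1,0) for λ=3.
From the initial condition, c_1 = -4, c_2 = -9.
q(ln 4) = (-4)(4^4)(1) + (-9)(4^3)(0) = -1024.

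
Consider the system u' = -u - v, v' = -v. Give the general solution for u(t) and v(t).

Coefficient matrix A = [[-1, -1], [0, -1]].
Characteristic polynomial det(A - λI) = λ^2 + 2λ + 1 = 0.
Single eigenvalue λ = -1 with algebraic multiplicity 2.
Eigenvector v = (-1,0); generalized eigenvector w with (A-λI)w=v is (1,1).
General solution: e^(-t)[c_1·v + c_2·(t·v + w)].

u(t) = -c_1e^(-t) - c_2te^(-t) + c_2e^(-t), v(t) = c_2e^(-t)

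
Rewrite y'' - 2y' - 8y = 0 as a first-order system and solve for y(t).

y(t) = c_1e^(4t) + c_2e^(-2t)

Let x_1 = y, x_2 = y'. Then x_1' = x_2 and x_2' = 8x_1 + 2x_2.
A = [[0,1],[8,2]]; det(A-λI) = λ^2 - 2λ - 8.
Eigenvalues λ = 4, -2 with eigenvectors (1,4), (1,-2).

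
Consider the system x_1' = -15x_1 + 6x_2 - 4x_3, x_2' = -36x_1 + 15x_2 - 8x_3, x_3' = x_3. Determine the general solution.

Coefficient matrix A = [[-15, 6, -4], [-36, 15, -8], [0, 0, 1]].
det(A - λI) = 0 gives eigenvalues λ = 3, -3, 1.
For λ=3: eigenvector (1,3,0).
For λ=-3: eigenvector (1,2,0).
For λ=1: eigenvector (-1,-2,1).
General solution: K_1e^(3t)(1,3,0) + K_2e^(-3t)(1,2,0) + K_3e^(t)(-1,-2,1).

x_1(t) = K_1e^(3t) + K_2e^(-3t) - K_3e^(t), x_2(t) = 3K_1e^(3t) + 2K_2e^(-3t) - 2K_3e^(t), x_3(t) = K_3e^(t)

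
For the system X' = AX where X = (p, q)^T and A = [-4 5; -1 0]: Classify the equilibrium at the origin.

A = [[-4,5],[-1,0]]; det(A-λI) = λ^2 + 4λ + 5.
λ = -2 ± i: negative real part.

stable spiral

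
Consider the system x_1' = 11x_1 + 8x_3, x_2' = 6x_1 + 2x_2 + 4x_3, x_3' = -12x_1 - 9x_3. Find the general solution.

x_1(t) = c_1e^(3t) - 2c_3e^(-t), x_2(t) = 2c_1e^(3t) + c_2e^(2t), x_3(t) = -c_1e^(3t) + 3c_3e^(-t)

Coefficient matrix A = [[11, 0, 8], [6, 2, 4], [-12, 0, -9]].
det(A - λI) = 0 gives eigenvalues λ = 3, 2, -1.
For λ=3: eigenvector (1,2,-1).
For λ=2: eigenvector (0,1,0).
For λ=-1: eigenvector (-2,0,3).
General solution: c_1e^(3t)(1,2,-1) + c_2e^(2t)(0,1,0) + c_3e^(-t)(-2,0,3).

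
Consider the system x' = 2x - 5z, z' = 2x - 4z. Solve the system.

Coefficient matrix A = [[2, -5], [2, -4]].
Characteristic polynomial det(A - λI) = λ^2 + 2λ + 2 = 0.
Eigenvalues λ = -1 ± i (complex conjugate pair).
For λ=-1+i: an eigenvector is (1,1) - i(-2,-1) = (1 + 2i, 1 + i).
A real fundamental pair from Re and Im of e^((-1+i)t)v: X_1 = e^(-t)(cos(t)·(1,1) + sin(t)·(-2,-1)), X_2 = e^(-t)(sin(t)·(1,1) - cos(t)·(-2,-1)).
General solution: C_1X_1 + C_2X_2.

x(t) = -2C_1e^(-t)sin(t) + C_1e^(-t)cos(t) + C_2e^(-t)sin(t) + 2C_2e^(-t)cos(t), z(t) = -C_1e^(-t)sin(t) + C_1e^(-t)cos(t) + C_2e^(-t)sin(t) + C_2e^(-t)cos(t)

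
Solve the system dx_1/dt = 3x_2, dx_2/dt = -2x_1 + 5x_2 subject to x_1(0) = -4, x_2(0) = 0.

x_1(t) = 8e^(3t) - 12e^(2t), x_2(t) = 8e^(3t) - 8e^(2t)

Coefficient matrix A = [[0, 3], [-2, 5]].
Characteristic polynomial det(A - λI) = λ^2 - 5λ + 6 = 0.
Eigenvalues λ = 2, 3.
For λ=2: (A-λI) row 1 is [-2, 3], so an eigenvector is (3, 2).
For λ=3: (A-λI) row 1 is [-3, 3], so an eigenvector is (-1, -1).
General solution: C_1e^(2t)(3,2) + C_2e^(3t)(-1,-1).
Applying x_1(0)=-4, x_2(0)=0 gives C_1=-4, C_2=-8.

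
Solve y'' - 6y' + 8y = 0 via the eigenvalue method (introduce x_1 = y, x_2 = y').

Let x_1 = y, x_2 = y'. Then x_1' = x_2 and x_2' = -8x_1 + 6x_2.
A = [[0,1],[-8,6]]; det(A-λI) = λ^2 - 6λ + 8.
Eigenvalues λ = 4, 2 with eigenvectors (1,4), (1,2).

y(t) = K_1e^(4t) + K_2e^(2t)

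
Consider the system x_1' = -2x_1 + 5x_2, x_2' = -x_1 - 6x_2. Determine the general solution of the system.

x_1(t) = 2K_1e^(-4t)sin(t) + K_1e^(-4t)cos(t) + K_2e^(-4t)sin(t) - 2K_2e^(-4t)cos(t), x_2(t) = -K_1e^(-4t)sin(t) + K_2e^(-4t)cos(t)

Coefficient matrix A = [[-2, 5], [-1, -6]].
Characteristic polynomial det(A - λI) = λ^2 + 8λ + 17 = 0.
Eigenvalues λ = -4 ± i (complex conjugate pair).
For λ=-4+i: an eigenvector is (1,0) - i(2,-1) = (1 - 2i, 0 + i).
A real fundamental pair from Re and Im of e^((-4+i)t)v: X_1 = e^(-4t)(cos(t)·(1,0) + sin(t)·(2,-1)), X_2 = e^(-4t)(sin(t)·(1,0) - cos(t)·(2,-1)).
General solution: K_1X_1 + K_2X_2.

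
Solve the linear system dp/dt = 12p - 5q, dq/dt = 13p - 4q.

Coefficient matrix A = [[12, -5], [13, -4]].
Characteristic polynomial det(A - λI) = λ^2 - 8λ + 17 = 0.
Eigenvalues λ = 4 ± i (complex conjugate pair).
For λ=4+i: an eigenvector is (-1,-2) - i(2,3) = (-1 - 2i, -2 - 3i).
A real fundamental pair from Re and Im of e^((4+i)t)v: X_1 = e^(4t)(cos(t)·(-1,-2) + sin(t)·(2,3)), X_2 = e^(4t)(sin(t)·(-1,-2) - cos(t)·(2,3)).
General solution: c_1X_1 + c_2X_2.

p(t) = 2c_1e^(4t)sin(t) - c_1e^(4t)cos(t) - c_2e^(4t)sin(t) - 2c_2e^(4t)cos(t), q(t) = 3c_1e^(4t)sin(t) - 2c_1e^(4t)cos(t) - 2c_2e^(4t)sin(t) - 3c_2e^(4t)cos(t)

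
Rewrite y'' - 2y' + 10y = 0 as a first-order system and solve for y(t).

y(t) = c_1e^(t)cos(3t) + c_2e^(t)sin(3t)

Let x_1 = y, x_2 = y'. Then x_1' = x_2 and x_2' = -10x_1 + 2x_2.
A = [[0,1],[-10,2]]; det(A-λI) = λ^2 - 2λ + 10.
Eigenvalues λ = 1 ± 3i.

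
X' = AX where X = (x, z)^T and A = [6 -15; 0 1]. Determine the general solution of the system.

x(t) = -K_1e^(6t) + 3K_2e^(t), z(t) = K_2e^(t)

Coefficient matrix A = [[6, -15], [0, 1]].
Characteristic polynomial det(A - λI) = λ^2 - 7λ + 6 = 0.
Eigenvalues λ = 6, 1.
For λ=6: (A-λI) row 1 is [0, -15], so an eigenvector is (-1, 0).
For λ=1: (A-λI) row 1 is [5, -15], so an eigenvector is (3, 1).
General solution: K_1e^(6t)(-1,0) + K_2e^(t)(3,1).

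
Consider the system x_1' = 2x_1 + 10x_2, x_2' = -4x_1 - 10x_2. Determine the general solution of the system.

x_1(t) = -2K_1e^(-4t)sin(2t) + K_1e^(-4t)cos(2t) + K_2e^(-4t)sin(2t) + 2K_2e^(-4t)cos(2t), x_2(t) = K_1e^(-4t)sin(2t) - K_1e^(-4t)cos(2t) - K_2e^(-4t)sin(2t) - K_2e^(-4t)cos(2t)

Coefficient matrix A = [[2, 10], [-4, -10]].
Characteristic polynomial det(A - λI) = λ^2 + 8λ + 20 = 0.
Eigenvalues λ = -4 ± 2i (complex conjugate pair).
For λ=-4+2i: an eigenvector is (1,-1) - i(-2,1) = (1 + 2i, -1 - i).
A real fundamental pair from Re and Im of e^((-4+2i)t)v: X_1 = e^(-4t)(cos(2t)·(1,-1) + sin(2t)·(-2,1)), X_2 = e^(-4t)(sin(2t)·(1,-1) - cos(2t)·(-2,1)).
General solution: K_1X_1 + K_2X_2.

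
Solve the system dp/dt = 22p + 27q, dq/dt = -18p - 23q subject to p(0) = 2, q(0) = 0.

Coefficient matrix A = [[22, 27], [-18, -23]].
Characteristic polynomial det(A - λI) = λ^2 + λ - 20 = 0.
Eigenvalues λ = 4, -5.
For λ=4: (A-λI) row 1 is [18, 27], so an eigenvector is (3, -2).
For λ=-5: (A-λI) row 1 is [27, 27], so an eigenvector is (1, -1).
General solution: c_1e^(4t)(3,-2) + c_2e^(-5t)(1,-1).
Applying p(0)=2, q(0)=0 gives c_1=2, c_2=-4.

p(t) = 6e^(4t) - 4e^(-5t), q(t) = -4e^(4t) + 4e^(-5t)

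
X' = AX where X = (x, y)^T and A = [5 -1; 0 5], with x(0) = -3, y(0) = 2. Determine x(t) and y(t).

Coefficient matrix A = [[5, -1], [0, 5]].
Characteristic polynomial det(A - λI) = λ^2 - 10λ + 25 = 0.
Single eigenvalue λ = 5 with algebraic multiplicity 2.
Eigenvector v = (1,0); generalized eigenvector w with (A-λI)w=v is (-3,-1).
General solution: e^(5t)[K_1·v + K_2·(t·v + w)].
Applying x(0)=-3, y(0)=2 gives K_1=-9, K_2=-2.

x(t) = -2te^(5t) - 3e^(5t), y(t) = 2e^(5t)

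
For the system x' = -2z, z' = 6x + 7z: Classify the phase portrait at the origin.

unstable node

A = [[0,-2],[6,7]]; det(A-λI) = λ^2 - 7λ + 12.
λ = 4, 3: both positive.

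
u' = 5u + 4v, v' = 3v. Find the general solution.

u(t) = -2K_1e^(3t) - K_2e^(5t), v(t) = K_1e^(3t)

Coefficient matrix A = [[5, 4], [0, 3]].
Characteristic polynomial det(A - λI) = λ^2 - 8λ + 15 = 0.
Eigenvalues λ = 3, 5.
For λ=3: (A-λI) row 1 is [2, 4], so an eigenvector is (-2, 1).
For λ=5: (A-λI) row 1 is [0, 4], so an eigenvector is (-1, 0).
General solution: K_1e^(3t)(-2,1) + K_2e^(5t)(-1,0).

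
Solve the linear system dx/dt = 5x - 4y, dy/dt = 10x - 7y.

Coefficient matrix A = [[5, -4], [10, -7]].
Characteristic polynomial det(A - λI) = λ^2 + 2λ + 5 = 0.
Eigenvalues λ = -1 ± 2i (complex conjugate pair).
For λ=-1+2i: an eigenvector is (-1,-1) - i(-1,-2) = (-1 + i, -1 + 2i).
A real fundamental pair from Re and Im of e^((-1+2i)t)v: X_1 = e^(-t)(cos(2t)·(-1,-1) + sin(2t)·(-1,-2)), X_2 = e^(-t)(sin(2t)·(-1,-1) - cos(2t)·(-1,-2)).
General solution: K_1X_1 + K_2X_2.

x(t) = -K_1e^(-t)sin(2t) - K_1e^(-t)cos(2t) - K_2e^(-t)sin(2t) + K_2e^(-t)cos(2t), y(t) = -2K_1e^(-t)sin(2t) - K_1e^(-t)cos(2t) - K_2e^(-t)sin(2t) + 2K_2e^(-t)cos(2t)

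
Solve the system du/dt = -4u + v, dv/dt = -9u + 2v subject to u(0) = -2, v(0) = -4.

Coefficient matrix A = [[-4, 1], [-9, 2]].
Characteristic polynomial det(A - λI) = λ^2 + 2λ + 1 = 0.
Single eigenvalue λ = -1 with algebraic multiplicity 2.
Eigenvector v = (1,3); generalized eigenvector w with (A-λI)w=v is (-1,-2).
General solution: e^(-t)[C_1·v + C_2·(t·v + w)].
Applying u(0)=-2, v(0)=-4 gives C_1=0, C_2=2.

u(t) = 2te^(-t) - 2e^(-t), v(t) = 6te^(-t) - 4e^(-t)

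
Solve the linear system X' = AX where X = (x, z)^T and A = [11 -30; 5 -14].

Coefficient matrix A = [[11, -30], [5, -14]].
Characteristic polynomial det(A - λI) = λ^2 + 3λ - 4 = 0.
Eigenvalues λ = -4, 1.
For λ=-4: (A-λI) row 1 is [15, -30], so an eigenvector is (-2, -1).
For λ=1: (A-λI) row 1 is [10, -30], so an eigenvector is (-3, -1).
General solution: c_1e^(-4t)(-2,-1) + c_2e^(t)(-3,-1).

x(t) = -2c_1e^(-4t) - 3c_2e^(t), z(t) = -c_1e^(-4t) - c_2e^(t)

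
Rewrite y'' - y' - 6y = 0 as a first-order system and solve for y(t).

y(t) = c_1e^(-2t) + c_2e^(3t)

Let x_1 = y, x_2 = y'. Then x_1' = x_2 and x_2' = 6x_1 + x_2.
A = [[0,1],[6,1]]; det(A-λI) = λ^2 - λ - 6.
Eigenvalues λ = -2, 3 with eigenvectors (1,-2), (1,3).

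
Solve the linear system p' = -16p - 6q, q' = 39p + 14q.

Coefficient matrix A = [[-16, -6], [39, 14]].
Characteristic polynomial det(A - λI) = λ^2 + 2λ + 10 = 0.
Eigenvalues λ = -1 ± 3i (complex conjugate pair).
For λ=-1+3i: an eigenvector is (-1,2) - i(1,-3) = (-1 - i, 2 + 3i).
A real fundamental pair from Re and Im of e^((-1+3i)t)v: X_1 = e^(-t)(cos(3t)·(-1,2) + sin(3t)·(1,-3)), X_2 = e^(-t)(sin(3t)·(-1,2) - cos(3t)·(1,-3)).
General solution: c_1X_1 + c_2X_2.

p(t) = c_1e^(-t)sin(3t) - c_1e^(-t)cos(3t) - c_2e^(-t)sin(3t) - c_2e^(-t)cos(3t), q(t) = -3c_1e^(-t)sin(3t) + 2c_1e^(-t)cos(3t) + 2c_2e^(-t)sin(3t) + 3c_2e^(-t)cos(3t)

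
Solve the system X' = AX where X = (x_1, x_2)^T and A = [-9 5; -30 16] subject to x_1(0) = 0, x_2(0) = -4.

Coefficient matrix A = [[-9, 5], [-30, 16]].
Characteristic polynomial det(A - λI) = λ^2 - 7λ + 6 = 0.
Eigenvalues λ = 1, 6.
For λ=1: (A-λI) row 1 is [-10, 5], so an eigenvector is (1, 2).
For λ=6: (A-λI) row 1 is [-15, 5], so an eigenvector is (1, 3).
General solution: K_1e^(t)(1,2) + K_2e^(6t)(1,3).
Applying x_1(0)=0, x_2(0)=-4 gives K_1=4, K_2=-4.

x_1(t) = -4e^(6t) + 4e^(t), x_2(t) = -12e^(6t) + 8e^(t)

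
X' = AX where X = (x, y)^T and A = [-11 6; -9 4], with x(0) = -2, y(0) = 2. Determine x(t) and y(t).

x(t) = 8e^(-2t) - 10e^(-5t), y(t) = 12e^(-2t) - 10e^(-5t)

Coefficient matrix A = [[-11, 6], [-9, 4]].
Characteristic polynomial det(A - λI) = λ^2 + 7λ + 10 = 0.
Eigenvalues λ = -5, -2.
For λ=-5: (A-λI) row 1 is [-6, 6], so an eigenvector is (1, 1).
For λ=-2: (A-λI) row 1 is [-9, 6], so an eigenvector is (-2, -3).
General solution: K_1e^(-5t)(1,1) + K_2e^(-2t)(-2,-3).
Applying x(0)=-2, y(0)=2 gives K_1=-10, K_2=-4.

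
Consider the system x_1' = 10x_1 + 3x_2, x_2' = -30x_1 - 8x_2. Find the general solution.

Coefficient matrix A = [[10, 3], [-30, -8]].
Characteristic polynomial det(A - λI) = λ^2 - 2λ + 10 = 0.
Eigenvalues λ = 1 ± 3i (complex conjugate pair).
For λ=1+3i: an eigenvector is (-1,3) - i(0,1) = (-1, 3 - i).
A real fundamental pair from Re and Im of e^((1+3i)t)v: X_1 = e^(t)(cos(3t)·(-1,3) + sin(3t)·(0,1)), X_2 = e^(t)(sin(3t)·(-1,3) - cos(3t)·(0,1)).
General solution: c_1X_1 + c_2X_2.

x_1(t) = -c_1e^(t)cos(3t) - c_2e^(t)sin(3t), x_2(t) = c_1e^(t)sin(3t) + 3c_1e^(t)cos(3t) + 3c_2e^(t)sin(3t) - c_2e^(t)cos(3t)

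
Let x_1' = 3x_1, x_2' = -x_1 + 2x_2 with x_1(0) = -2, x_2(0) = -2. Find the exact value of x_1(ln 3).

-54

A = [[3,0],[-1,2]]; eigenvalues λ = 2, 3.
Eigenvectors: (0,-1) for λ=2, (-1,1) for λ=3.
From the initial condition, c_1 = 4, c_2 = 2.
x_1(ln 3) = (4)(3^2)(0) + (2)(3^3)(-1) = -54.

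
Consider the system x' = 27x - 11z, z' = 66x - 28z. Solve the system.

x(t) = C_1e^(5t) + C_2e^(-6t), z(t) = 2C_1e^(5t) + 3C_2e^(-6t)

Coefficient matrix A = [[27, -11], [66, -28]].
Characteristic polynomial det(A - λI) = λ^2 + λ - 30 = 0.
Eigenvalues λ = 5, -6.
For λ=5: (A-λI) row 1 is [22, -11], so an eigenvector is (1, 2).
For λ=-6: (A-λI) row 1 is [33, -11], so an eigenvector is (1, 3).
General solution: C_1e^(5t)(1,2) + C_2e^(-6t)(1,3).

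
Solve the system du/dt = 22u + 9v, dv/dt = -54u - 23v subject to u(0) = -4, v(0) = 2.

u(t) = -10e^(4t) + 6e^(-5t), v(t) = 20e^(4t) - 18e^(-5t)

Coefficient matrix A = [[22, 9], [-54, -23]].
Characteristic polynomial det(A - λI) = λ^2 + λ - 20 = 0.
Eigenvalues λ = 4, -5.
For λ=4: (A-λI) row 1 is [18, 9], so an eigenvector is (-1, 2).
For λ=-5: (A-λI) row 1 is [27, 9], so an eigenvector is (-1, 3).
General solution: K_1e^(4t)(-1,2) + K_2e^(-5t)(-1,3).
Applying u(0)=-4, v(0)=2 gives K_1=10, K_2=-6.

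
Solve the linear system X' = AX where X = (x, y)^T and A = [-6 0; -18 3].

x(t) = -C_1e^(-6t), y(t) = -2C_1e^(-6t) - C_2e^(3t)

Coefficient matrix A = [[-6, 0], [-18, 3]].
Characteristic polynomial det(A - λI) = λ^2 + 3λ - 18 = 0.
Eigenvalues λ = -6, 3.
For λ=-6: (A-λI) row 2 is [-18, 9], so an eigenvector is (-1, -2).
For λ=3: (A-λI) row 1 is [-9, 0], so an eigenvector is (0, -1).
General solution: C_1e^(-6t)(-1,-2) + C_2e^(3t)(0,-1).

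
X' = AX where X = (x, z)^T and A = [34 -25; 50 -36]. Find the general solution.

Coefficient matrix A = [[34, -25], [50, -36]].
Characteristic polynomial det(A - λI) = λ^2 + 2λ + 26 = 0.
Eigenvalues λ = -1 ± 5i (complex conjugate pair).
For λ=-1+5i: an eigenvector is (-1,-1) - i(-2,-3) = (-1 + 2i, -1 + 3i).
A real fundamental pair from Re and Im of e^((-1+5i)t)v: X_1 = e^(-t)(cos(5t)·(-1,-1) + sin(5t)·(-2,-3)), X_2 = e^(-t)(sin(5t)·(-1,-1) - cos(5t)·(-2,-3)).
General solution: C_1X_1 + C_2X_2.

x(t) = -2C_1e^(-t)sin(5t) - C_1e^(-t)cos(5t) - C_2e^(-t)sin(5t) + 2C_2e^(-t)cos(5t), z(t) = -3C_1e^(-t)sin(5t) - C_1e^(-t)cos(5t) - C_2e^(-t)sin(5t) + 3C_2e^(-t)cos(5t)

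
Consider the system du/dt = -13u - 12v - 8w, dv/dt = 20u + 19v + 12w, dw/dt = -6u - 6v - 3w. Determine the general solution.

u(t) = -c_2e^(-t) - c_3e^(3t), v(t) = 2c_1e^(t) + c_2e^(-t) + 2c_3e^(3t), w(t) = -3c_1e^(t) - c_3e^(3t)

Coefficient matrix A = [[-13, -12, -8], [20, 19, 12], [-6, -6, -3]].
det(A - λI) = 0 gives eigenvalues λ = 1, -1, 3.
For λ=1: eigenvector (0,2,-3).
For λ=-1: eigenvector (-1,1,0).
For λ=3: eigenvector (-1,2,-1).
General solution: c_1e^(t)(0,2,-3) + c_2e^(-t)(-1,1,0) + c_3e^(3t)(-1,2,-1).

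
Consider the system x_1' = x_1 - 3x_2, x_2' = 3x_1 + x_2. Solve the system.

Coefficient matrix A = [[1, -3], [3, 1]].
Characteristic polynomial det(A - λI) = λ^2 - 2λ + 10 = 0.
Eigenvalues λ = 1 ± 3i (complex conjugate pair).
For λ=1+3i: an eigenvector is (0,1) - i(-1,0) = (0 + i, 1).
A real fundamental pair from Re and Im of e^((1+3i)t)v: X_1 = e^(t)(cos(3t)·(0,1) + sin(3t)·(-1,0)), X_2 = e^(t)(sin(3t)·(0,1) - cos(3t)·(-1,0)).
General solution: c_1X_1 + c_2X_2.

x_1(t) = -c_1e^(t)sin(3t) + c_2e^(t)cos(3t), x_2(t) = c_1e^(t)cos(3t) + c_2e^(t)sin(3t)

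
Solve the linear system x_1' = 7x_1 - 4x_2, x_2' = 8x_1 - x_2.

x_1(t) = K_1e^(3t)sin(4t) - K_2e^(3t)cos(4t), x_2(t) = K_1e^(3t)sin(4t) - K_1e^(3t)cos(4t) - K_2e^(3t)sin(4t) - K_2e^(3t)cos(4t)

Coefficient matrix A = [[7, -4], [8, -1]].
Characteristic polynomial det(A - λI) = λ^2 - 6λ + 25 = 0.
Eigenvalues λ = 3 ± 4i (complex conjugate pair).
For λ=3+4i: an eigenvector is (0,-1) - i(1,1) = (0 - i, -1 - i).
A real fundamental pair from Re and Im of e^((3+4i)t)v: X_1 = e^(3t)(cos(4t)·(0,-1) + sin(4t)·(1,1)), X_2 = e^(3t)(sin(4t)·(0,-1) - cos(4t)·(1,1)).
General solution: K_1X_1 + K_2X_2.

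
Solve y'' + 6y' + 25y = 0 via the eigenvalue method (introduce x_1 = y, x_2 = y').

Let x_1 = y, x_2 = y'. Then x_1' = x_2 and x_2' = -25x_1 - 6x_2.
A = [[0,1],[-25,-6]]; det(A-λI) = λ^2 + 6λ + 25.
Eigenvalues λ = -3 ± 4i.

y(t) = K_1e^(-3t)cos(4t) + K_2e^(-3t)sin(4t)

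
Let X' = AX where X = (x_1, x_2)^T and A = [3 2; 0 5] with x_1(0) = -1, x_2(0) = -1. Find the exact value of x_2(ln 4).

A = [[3,2],[0,5]]; eigenvalues λ = 3, 5.
Eigenvectors: (-1,0) for λ=3, (1,1) for λ=5.
From the initial condition, c_1 = 0, c_2 = -1.
x_2(ln 4) = (0)(4^3)(0) + (-1)(4^5)(1) = -1024.

-1024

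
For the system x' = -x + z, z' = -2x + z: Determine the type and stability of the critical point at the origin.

A = [[-1,1],[-2,1]]; det(A-λI) = λ^2 + 1.
λ = 0 ± i: zero real part.

center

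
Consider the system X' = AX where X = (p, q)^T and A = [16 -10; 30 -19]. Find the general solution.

Coefficient matrix A = [[16, -10], [30, -19]].
Characteristic polynomial det(A - λI) = λ^2 + 3λ - 4 = 0.
Eigenvalues λ = 1, -4.
For λ=1: (A-λI) row 1 is [15, -10], so an eigenvector is (-2, -3).
For λ=-4: (A-λI) row 1 is [20, -10], so an eigenvector is (1, 2).
General solution: C_1e^(t)(-2,-3) + C_2e^(-4t)(1,2).

p(t) = -2C_1e^(t) + C_2e^(-4t), q(t) = -3C_1e^(t) + 2C_2e^(-4t)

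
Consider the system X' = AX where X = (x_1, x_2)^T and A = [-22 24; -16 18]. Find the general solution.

Coefficient matrix A = [[-22, 24], [-16, 18]].
Characteristic polynomial det(A - λI) = λ^2 + 4λ - 12 = 0.
Eigenvalues λ = 2, -6.
For λ=2: (A-λI) row 1 is [-24, 24], so an eigenvector is (-1, -1).
For λ=-6: (A-λI) row 1 is [-16, 24], so an eigenvector is (3, 2).
General solution: K_1e^(2t)(-1,-1) + K_2e^(-6t)(3,2).

x_1(t) = -K_1e^(2t) + 3K_2e^(-6t), x_2(t) = -K_1e^(2t) + 2K_2e^(-6t)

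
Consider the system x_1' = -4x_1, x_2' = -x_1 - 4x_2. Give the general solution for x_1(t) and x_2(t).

Coefficient matrix A = [[-4, 0], [-1, -4]].
Characteristic polynomial det(A - λI) = λ^2 + 8λ + 16 = 0.
Single eigenvalue λ = -4 with algebraic multiplicity 2.
Eigenvector v = (0,1); generalized eigenvector w with (A-λI)w=v is (-1,2).
General solution: e^(-4t)[c_1·v + c_2·(t·v + w)].

x_1(t) = -c_2e^(-4t), x_2(t) = c_1e^(-4t) + c_2te^(-4t) + 2c_2e^(-4t)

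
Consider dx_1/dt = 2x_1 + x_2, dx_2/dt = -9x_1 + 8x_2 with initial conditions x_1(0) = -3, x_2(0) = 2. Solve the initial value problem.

x_1(t) = 11te^(5t) - 3e^(5t), x_2(t) = 33te^(5t) + 2e^(5t)

Coefficient matrix A = [[2, 1], [-9, 8]].
Characteristic polynomial det(A - λI) = λ^2 - 10λ + 25 = 0.
Single eigenvalue λ = 5 with algebraic multiplicity 2.
Eigenvector v = (1,3); generalized eigenvector w with (A-λI)w=v is (-1,-2).
General solution: e^(5t)[C_1·v + C_2·(t·v + w)].
Applying x_1(0)=-3, x_2(0)=2 gives C_1=8, C_2=11.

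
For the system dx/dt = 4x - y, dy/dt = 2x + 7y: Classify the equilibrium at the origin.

unstable node

A = [[4,-1],[2,7]]; det(A-λI) = λ^2 - 11λ + 30.
λ = 6, 5: both positive.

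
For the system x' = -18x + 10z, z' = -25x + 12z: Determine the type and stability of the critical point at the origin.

A = [[-18,10],[-25,12]]; det(A-λI) = λ^2 + 6λ + 34.
λ = -3 ± 5i: negative real part.

stable spiral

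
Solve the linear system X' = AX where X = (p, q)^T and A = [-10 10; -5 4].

Coefficient matrix A = [[-10, 10], [-5, 4]].
Characteristic polynomial det(A - λI) = λ^2 + 6λ + 10 = 0.
Eigenvalues λ = -3 ± i (complex conjugate pair).
For λ=-3+i: an eigenvector is (3,2) - i(-1,-1) = (3 + i, 2 + i).
A real fundamental pair from Re and Im of e^((-3+i)t)v: X_1 = e^(-3t)(cos(t)·(3,2) + sin(t)·(-1,-1)), X_2 = e^(-3t)(sin(t)·(3,2) - cos(t)·(-1,-1)).
General solution: K_1X_1 + K_2X_2.

p(t) = -K_1e^(-3t)sin(t) + 3K_1e^(-3t)cos(t) + 3K_2e^(-3t)sin(t) + K_2e^(-3t)cos(t), q(t) = -K_1e^(-3t)sin(t) + 2K_1e^(-3t)cos(t) + 2K_2e^(-3t)sin(t) + K_2e^(-3t)cos(t)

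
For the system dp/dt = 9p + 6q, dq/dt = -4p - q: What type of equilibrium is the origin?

A = [[9,6],[-4,-1]]; det(A-λI) = λ^2 - 8λ + 15.
λ = 3, 5: both positive.

unstable node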